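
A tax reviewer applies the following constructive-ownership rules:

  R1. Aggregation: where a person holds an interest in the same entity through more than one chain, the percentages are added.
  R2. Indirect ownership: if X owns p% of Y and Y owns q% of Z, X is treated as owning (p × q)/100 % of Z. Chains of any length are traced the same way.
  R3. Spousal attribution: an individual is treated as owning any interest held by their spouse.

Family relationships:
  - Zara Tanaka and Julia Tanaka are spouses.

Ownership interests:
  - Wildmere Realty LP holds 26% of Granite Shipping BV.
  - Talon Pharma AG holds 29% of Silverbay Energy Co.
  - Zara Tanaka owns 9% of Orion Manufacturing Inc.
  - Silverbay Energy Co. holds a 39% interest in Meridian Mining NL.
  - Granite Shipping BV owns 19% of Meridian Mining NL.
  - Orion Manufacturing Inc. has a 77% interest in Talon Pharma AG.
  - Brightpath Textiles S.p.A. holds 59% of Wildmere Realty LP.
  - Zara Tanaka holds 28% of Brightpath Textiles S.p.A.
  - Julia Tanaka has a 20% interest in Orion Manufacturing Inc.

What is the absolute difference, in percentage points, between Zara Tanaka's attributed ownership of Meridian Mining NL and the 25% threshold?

21.658389

By spousal attribution (R3), Zara Tanaka is treated as also owning Julia Tanaka's interest in Orion Manufacturing Inc, giving 9% + 20% = 29%.
Chain via Orion Manufacturing Inc. → Talon Pharma AG → Silverbay Energy Co. (R2): 29% × 77% × 29% × 39% = 2.525523% of Meridian Mining NL.
Chain via Brightpath Textiles S.p.A. → Wildmere Realty LP → Granite Shipping BV (R2): 28% × 59% × 26% × 19% = 0.816088% of Meridian Mining NL.
Aggregating (R1): 2.525523% + 0.816088% = 3.341611%.
3.341611% falls short of the 25% threshold by 21.658389 percentage points.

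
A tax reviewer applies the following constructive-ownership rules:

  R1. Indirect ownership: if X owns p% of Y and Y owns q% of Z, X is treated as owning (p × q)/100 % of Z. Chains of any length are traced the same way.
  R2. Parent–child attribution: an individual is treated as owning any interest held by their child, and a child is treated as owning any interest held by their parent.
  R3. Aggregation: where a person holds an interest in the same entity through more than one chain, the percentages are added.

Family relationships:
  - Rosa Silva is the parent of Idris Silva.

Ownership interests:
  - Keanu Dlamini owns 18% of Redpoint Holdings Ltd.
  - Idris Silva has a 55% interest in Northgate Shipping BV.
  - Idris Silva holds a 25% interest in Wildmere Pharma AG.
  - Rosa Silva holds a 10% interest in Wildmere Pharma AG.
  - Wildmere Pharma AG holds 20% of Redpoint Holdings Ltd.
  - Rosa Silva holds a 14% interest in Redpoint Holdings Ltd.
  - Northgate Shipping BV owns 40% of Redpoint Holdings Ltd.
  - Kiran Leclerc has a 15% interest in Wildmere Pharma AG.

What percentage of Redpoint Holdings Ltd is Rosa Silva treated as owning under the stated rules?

By parent–child attribution (R2), Rosa Silva is treated as also owning Idris Silva's interest in Wildmere Pharma AG, giving 10% + 25% = 35%.
By parent–child attribution (R2), Rosa Silva is treated as owning Idris Silva's 55% interest in Northgate Shipping BV.
Chain via Wildmere Pharma AG (R1): 35% × 20% = 7% of Redpoint Holdings Ltd.
Direct interest in Redpoint Holdings Ltd: 14%.
Chain via Northgate Shipping BV (R1): 55% × 40% = 22% of Redpoint Holdings Ltd.
Aggregating (R3): 7% + 14% + 22% = 43%.

43%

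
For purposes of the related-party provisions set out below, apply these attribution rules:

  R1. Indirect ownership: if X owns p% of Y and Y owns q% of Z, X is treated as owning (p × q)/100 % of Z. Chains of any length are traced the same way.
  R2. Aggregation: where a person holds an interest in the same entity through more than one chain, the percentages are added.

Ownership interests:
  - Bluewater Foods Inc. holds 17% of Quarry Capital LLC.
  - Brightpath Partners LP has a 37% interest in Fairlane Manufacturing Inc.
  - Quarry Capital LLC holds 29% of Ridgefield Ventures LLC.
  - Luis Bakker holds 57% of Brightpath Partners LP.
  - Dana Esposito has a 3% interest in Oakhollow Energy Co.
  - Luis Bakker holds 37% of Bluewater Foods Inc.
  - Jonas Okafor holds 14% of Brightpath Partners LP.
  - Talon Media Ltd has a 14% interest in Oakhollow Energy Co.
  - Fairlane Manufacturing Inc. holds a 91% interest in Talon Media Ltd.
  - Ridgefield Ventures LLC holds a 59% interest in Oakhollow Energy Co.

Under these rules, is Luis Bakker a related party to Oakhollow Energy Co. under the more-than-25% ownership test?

Chain via Brightpath Partners LP → Fairlane Manufacturing Inc. → Talon Media Ltd (R1): 57% × 37% × 91% × 14% = 2.686866% of Oakhollow Energy Co.
Chain via Bluewater Foods Inc. → Quarry Capital LLC → Ridgefield Ventures LLC (R1): 37% × 17% × 29% × 59% = 1.076219% of Oakhollow Energy Co.
Aggregating (R2): 2.686866% + 1.076219% = 3.763085%.
3.763085% does not exceed the 25% threshold, so Luis is not a related party to Oakhollow Energy Co.

No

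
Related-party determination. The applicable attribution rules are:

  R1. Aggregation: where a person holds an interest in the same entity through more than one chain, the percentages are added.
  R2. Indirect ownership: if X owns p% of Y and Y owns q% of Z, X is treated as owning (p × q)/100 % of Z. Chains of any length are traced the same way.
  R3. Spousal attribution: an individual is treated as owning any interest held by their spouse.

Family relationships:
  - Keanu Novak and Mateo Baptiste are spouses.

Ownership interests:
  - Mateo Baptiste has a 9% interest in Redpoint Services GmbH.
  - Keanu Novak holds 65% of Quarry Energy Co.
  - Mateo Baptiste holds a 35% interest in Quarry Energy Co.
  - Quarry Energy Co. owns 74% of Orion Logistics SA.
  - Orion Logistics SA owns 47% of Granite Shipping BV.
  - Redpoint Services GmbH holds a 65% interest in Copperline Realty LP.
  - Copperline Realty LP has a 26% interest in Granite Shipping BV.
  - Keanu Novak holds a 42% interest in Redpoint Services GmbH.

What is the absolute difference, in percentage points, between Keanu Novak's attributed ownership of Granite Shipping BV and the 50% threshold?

6.601

By spousal attribution (R3), Keanu Novak is treated as also owning Mateo Baptiste's interest in Redpoint Services GmbH, giving 42% + 9% = 51%.
By spousal attribution (R3), Keanu Novak is treated as also owning Mateo Baptiste's interest in Quarry Energy Co, giving 65% + 35% = 100%.
Chain via Redpoint Services GmbH → Copperline Realty LP (R2): 51% × 65% × 26% = 8.619% of Granite Shipping BV.
Chain via Quarry Energy Co. → Orion Logistics SA (R2): 100% × 74% × 47% = 34.78% of Granite Shipping BV.
Aggregating (R1): 8.619% + 34.78% = 43.399%.
43.399% falls short of the 50% threshold by 6.601 percentage points.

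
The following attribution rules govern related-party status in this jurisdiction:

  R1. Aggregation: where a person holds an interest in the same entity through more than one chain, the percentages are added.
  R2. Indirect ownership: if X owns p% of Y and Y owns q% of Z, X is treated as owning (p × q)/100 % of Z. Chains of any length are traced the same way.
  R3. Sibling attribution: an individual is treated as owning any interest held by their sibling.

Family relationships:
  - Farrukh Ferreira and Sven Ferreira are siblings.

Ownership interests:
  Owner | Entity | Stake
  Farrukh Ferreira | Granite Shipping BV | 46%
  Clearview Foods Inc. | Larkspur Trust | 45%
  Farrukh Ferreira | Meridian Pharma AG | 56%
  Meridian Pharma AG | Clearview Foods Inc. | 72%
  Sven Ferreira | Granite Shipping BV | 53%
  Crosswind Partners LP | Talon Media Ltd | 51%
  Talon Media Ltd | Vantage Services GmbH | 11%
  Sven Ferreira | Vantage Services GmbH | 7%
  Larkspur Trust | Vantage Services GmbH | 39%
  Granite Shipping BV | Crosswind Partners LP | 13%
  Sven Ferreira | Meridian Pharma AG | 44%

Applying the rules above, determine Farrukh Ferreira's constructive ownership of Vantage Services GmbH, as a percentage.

By sibling attribution (R3), Farrukh Ferreira is treated as also owning Sven Ferreira's interest in Granite Shipping BV, giving 46% + 53% = 99%.
By sibling attribution (R3), Farrukh Ferreira is treated as also owning Sven Ferreira's interest in Meridian Pharma AG, giving 56% + 44% = 100%.
By sibling attribution (R3), Farrukh Ferreira is treated as owning Sven Ferreira's 7% interest in Vantage Services GmbH.
Chain via Granite Shipping BV → Crosswind Partners LP → Talon Media Ltd (R2): 99% × 13% × 51% × 11% = 0.722007% of Vantage Services GmbH.
Chain via Meridian Pharma AG → Clearview Foods Inc. → Larkspur Trust (R2): 100% × 72% × 45% × 39% = 12.636% of Vantage Services GmbH.
Direct interest in Vantage Services GmbH: 7%.
Aggregating (R1): 0.722007% + 12.636% + 7% = 20.358007%.

20.358007%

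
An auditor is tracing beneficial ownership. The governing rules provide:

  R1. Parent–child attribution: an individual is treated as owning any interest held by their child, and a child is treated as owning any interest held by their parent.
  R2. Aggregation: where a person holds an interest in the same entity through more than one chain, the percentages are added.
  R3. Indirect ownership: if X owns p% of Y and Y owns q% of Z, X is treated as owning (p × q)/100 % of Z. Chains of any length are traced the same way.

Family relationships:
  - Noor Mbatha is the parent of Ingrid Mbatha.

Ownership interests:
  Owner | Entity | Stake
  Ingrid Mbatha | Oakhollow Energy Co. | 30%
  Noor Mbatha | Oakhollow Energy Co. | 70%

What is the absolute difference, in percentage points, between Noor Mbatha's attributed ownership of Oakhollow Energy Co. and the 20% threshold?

80

By parent–child attribution (R1), Noor Mbatha is treated as also owning Ingrid Mbatha's interest in Oakhollow Energy Co, giving 70% + 30% = 100%.
Direct interest in Oakhollow Energy Co: 100%.
100% exceeds the 20% threshold by 80 percentage points.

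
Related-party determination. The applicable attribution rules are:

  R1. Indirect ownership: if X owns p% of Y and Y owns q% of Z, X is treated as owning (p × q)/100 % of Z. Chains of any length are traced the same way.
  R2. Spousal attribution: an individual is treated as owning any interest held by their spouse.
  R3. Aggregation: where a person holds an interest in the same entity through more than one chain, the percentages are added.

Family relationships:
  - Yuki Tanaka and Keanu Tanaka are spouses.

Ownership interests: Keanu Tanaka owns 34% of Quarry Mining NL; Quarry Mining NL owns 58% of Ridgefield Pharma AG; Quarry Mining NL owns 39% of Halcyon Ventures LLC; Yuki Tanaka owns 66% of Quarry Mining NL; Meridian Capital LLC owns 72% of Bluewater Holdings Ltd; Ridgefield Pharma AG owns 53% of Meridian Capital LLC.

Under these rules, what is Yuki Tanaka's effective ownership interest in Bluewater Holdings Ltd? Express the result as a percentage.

By spousal attribution (R2), Yuki Tanaka is treated as also owning Keanu Tanaka's interest in Quarry Mining NL, giving 66% + 34% = 100%.
Chain via Quarry Mining NL → Ridgefield Pharma AG → Meridian Capital LLC (R1): 100% × 58% × 53% × 72% = 22.1328% of Bluewater Holdings Ltd.

22.1328%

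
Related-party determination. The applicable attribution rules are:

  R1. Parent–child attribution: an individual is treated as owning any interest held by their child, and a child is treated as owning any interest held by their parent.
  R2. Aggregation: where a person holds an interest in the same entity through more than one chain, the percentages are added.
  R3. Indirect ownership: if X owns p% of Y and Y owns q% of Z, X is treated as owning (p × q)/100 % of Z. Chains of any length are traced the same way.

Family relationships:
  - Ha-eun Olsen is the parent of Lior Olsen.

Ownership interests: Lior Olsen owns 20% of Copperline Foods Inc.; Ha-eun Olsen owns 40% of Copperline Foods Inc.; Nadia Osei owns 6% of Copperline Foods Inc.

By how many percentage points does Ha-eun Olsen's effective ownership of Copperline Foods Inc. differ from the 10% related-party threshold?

By parent–child attribution (R1), Ha-eun Olsen is treated as also owning Lior Olsen's interest in Copperline Foods Inc, giving 40% + 20% = 60%.
Direct interest in Copperline Foods Inc: 60%.
60% exceeds the 10% threshold by 50 percentage points.

50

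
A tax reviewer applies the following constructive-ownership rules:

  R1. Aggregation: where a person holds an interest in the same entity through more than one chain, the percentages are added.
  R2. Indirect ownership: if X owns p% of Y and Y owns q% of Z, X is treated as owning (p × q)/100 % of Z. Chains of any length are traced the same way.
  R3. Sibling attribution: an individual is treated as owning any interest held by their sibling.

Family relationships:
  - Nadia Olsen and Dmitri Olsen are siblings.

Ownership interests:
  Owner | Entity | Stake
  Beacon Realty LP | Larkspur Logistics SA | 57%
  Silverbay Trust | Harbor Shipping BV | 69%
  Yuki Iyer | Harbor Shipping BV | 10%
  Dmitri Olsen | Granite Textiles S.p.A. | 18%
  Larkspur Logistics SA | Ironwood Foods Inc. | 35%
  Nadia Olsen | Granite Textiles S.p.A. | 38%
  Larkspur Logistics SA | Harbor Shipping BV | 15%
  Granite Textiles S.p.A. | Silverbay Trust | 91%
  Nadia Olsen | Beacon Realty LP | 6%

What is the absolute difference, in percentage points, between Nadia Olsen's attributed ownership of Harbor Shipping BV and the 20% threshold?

By sibling attribution (R3), Nadia Olsen is treated as also owning Dmitri Olsen's interest in Granite Textiles S.p.A, giving 38% + 18% = 56%.
Chain via Beacon Realty LP → Larkspur Logistics SA (R2): 6% × 57% × 15% = 0.513% of Harbor Shipping BV.
Chain via Granite Textiles S.p.A. → Silverbay Trust (R2): 56% × 91% × 69% = 35.1624% of Harbor Shipping BV.
Aggregating (R1): 0.513% + 35.1624% = 35.6754%.
35.6754% exceeds the 20% threshold by 15.6754 percentage points.

15.6754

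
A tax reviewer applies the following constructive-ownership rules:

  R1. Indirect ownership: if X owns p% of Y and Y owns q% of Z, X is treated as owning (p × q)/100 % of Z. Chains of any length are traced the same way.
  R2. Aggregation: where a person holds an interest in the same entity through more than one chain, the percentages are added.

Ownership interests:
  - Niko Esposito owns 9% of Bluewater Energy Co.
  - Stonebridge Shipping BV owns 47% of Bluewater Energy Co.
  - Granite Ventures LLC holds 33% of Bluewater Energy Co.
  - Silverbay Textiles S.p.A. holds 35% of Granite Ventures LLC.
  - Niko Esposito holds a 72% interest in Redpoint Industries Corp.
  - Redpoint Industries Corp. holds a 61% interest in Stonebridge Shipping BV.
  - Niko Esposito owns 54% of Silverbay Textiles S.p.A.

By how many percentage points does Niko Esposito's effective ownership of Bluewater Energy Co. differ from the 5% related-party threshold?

30.8794

Chain via Silverbay Textiles S.p.A. → Granite Ventures LLC (R1): 54% × 35% × 33% = 6.237% of Bluewater Energy Co.
Chain via Redpoint Industries Corp. → Stonebridge Shipping BV (R1): 72% × 61% × 47% = 20.6424% of Bluewater Energy Co.
Direct interest in Bluewater Energy Co: 9%.
Aggregating (R2): 6.237% + 20.6424% + 9% = 35.8794%.
35.8794% exceeds the 5% threshold by 30.8794 percentage points.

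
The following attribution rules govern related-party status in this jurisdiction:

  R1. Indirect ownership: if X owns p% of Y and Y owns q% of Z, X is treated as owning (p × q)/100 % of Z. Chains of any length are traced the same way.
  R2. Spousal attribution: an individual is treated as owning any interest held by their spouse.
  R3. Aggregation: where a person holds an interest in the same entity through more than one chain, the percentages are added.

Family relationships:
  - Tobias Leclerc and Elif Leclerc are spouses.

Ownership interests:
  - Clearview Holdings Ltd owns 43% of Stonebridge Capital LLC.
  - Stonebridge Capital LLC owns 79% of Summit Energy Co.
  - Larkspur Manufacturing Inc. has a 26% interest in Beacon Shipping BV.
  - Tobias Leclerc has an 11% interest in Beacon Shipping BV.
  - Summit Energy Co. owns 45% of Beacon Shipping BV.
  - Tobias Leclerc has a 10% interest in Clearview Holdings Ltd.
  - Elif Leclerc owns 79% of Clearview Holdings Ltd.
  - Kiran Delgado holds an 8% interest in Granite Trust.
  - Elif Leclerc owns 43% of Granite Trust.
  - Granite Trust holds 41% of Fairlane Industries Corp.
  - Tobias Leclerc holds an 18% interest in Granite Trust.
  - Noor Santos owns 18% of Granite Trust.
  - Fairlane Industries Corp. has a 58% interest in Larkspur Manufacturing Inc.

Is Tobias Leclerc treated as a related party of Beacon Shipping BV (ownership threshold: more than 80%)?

No

By spousal attribution (R2), Tobias Leclerc is treated as also owning Elif Leclerc's interest in Granite Trust, giving 18% + 43% = 61%.
By spousal attribution (R2), Tobias Leclerc is treated as also owning Elif Leclerc's interest in Clearview Holdings Ltd, giving 10% + 79% = 89%.
Chain via Granite Trust → Fairlane Industries Corp. → Larkspur Manufacturing Inc. (R1): 61% × 41% × 58% × 26% = 3.771508% of Beacon Shipping BV.
Chain via Clearview Holdings Ltd → Stonebridge Capital LLC → Summit Energy Co. (R1): 89% × 43% × 79% × 45% = 13.604985% of Beacon Shipping BV.
Direct interest in Beacon Shipping BV: 11%.
Aggregating (R3): 3.771508% + 13.604985% + 11% = 28.376493%.
28.376493% does not exceed the 80% threshold, so Tobias is not a related party to Beacon Shipping BV.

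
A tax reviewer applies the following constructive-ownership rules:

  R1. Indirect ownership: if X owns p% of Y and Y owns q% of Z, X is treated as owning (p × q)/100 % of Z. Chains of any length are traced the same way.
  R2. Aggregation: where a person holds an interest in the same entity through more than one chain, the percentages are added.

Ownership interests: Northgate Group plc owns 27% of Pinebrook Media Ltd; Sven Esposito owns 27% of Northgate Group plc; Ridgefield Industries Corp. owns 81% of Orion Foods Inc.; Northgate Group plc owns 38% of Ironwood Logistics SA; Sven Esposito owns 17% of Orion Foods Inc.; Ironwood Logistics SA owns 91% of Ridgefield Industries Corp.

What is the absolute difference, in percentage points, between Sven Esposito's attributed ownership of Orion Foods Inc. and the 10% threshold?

14.562646

Chain via Northgate Group plc → Ironwood Logistics SA → Ridgefield Industries Corp. (R1): 27% × 38% × 91% × 81% = 7.562646% of Orion Foods Inc.
Direct interest in Orion Foods Inc: 17%.
Aggregating (R2): 7.562646% + 17% = 24.562646%.
24.562646% exceeds the 10% threshold by 14.562646 percentage points.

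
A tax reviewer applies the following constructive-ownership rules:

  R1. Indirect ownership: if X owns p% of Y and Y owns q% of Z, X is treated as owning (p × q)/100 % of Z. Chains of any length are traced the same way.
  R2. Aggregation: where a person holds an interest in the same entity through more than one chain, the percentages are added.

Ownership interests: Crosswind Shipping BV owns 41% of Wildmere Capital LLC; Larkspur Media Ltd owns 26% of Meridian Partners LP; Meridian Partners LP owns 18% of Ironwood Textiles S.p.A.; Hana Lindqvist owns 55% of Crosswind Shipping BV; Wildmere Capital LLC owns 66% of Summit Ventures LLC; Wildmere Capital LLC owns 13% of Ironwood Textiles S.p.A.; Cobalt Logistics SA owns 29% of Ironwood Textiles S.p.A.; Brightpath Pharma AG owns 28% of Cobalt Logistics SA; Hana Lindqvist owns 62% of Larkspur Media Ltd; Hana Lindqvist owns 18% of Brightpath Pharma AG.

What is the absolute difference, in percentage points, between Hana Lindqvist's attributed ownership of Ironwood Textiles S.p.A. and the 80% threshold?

Chain via Larkspur Media Ltd → Meridian Partners LP (R1): 62% × 26% × 18% = 2.9016% of Ironwood Textiles S.p.A.
Chain via Brightpath Pharma AG → Cobalt Logistics SA (R1): 18% × 28% × 29% = 1.4616% of Ironwood Textiles S.p.A.
Chain via Crosswind Shipping BV → Wildmere Capital LLC (R1): 55% × 41% × 13% = 2.9315% of Ironwood Textiles S.p.A.
Aggregating (R2): 2.9016% + 1.4616% + 2.9315% = 7.2947%.
7.2947% falls short of the 80% threshold by 72.7053 percentage points.

72.7053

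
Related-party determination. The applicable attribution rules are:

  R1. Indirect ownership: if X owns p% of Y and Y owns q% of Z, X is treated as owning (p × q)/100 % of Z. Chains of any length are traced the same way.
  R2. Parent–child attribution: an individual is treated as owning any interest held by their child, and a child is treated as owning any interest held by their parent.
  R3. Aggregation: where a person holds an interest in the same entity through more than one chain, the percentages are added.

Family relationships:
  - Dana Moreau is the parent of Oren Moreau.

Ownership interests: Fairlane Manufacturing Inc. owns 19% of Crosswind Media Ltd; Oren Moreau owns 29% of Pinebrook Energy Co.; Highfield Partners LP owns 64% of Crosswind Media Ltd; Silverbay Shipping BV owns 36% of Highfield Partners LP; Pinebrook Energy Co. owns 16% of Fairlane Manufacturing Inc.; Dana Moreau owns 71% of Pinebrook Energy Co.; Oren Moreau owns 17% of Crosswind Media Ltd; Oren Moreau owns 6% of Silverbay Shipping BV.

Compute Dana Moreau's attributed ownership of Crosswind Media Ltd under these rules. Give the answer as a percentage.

By parent–child attribution (R2), Dana Moreau is treated as also owning Oren Moreau's interest in Pinebrook Energy Co, giving 71% + 29% = 100%.
By parent–child attribution (R2), Dana Moreau is treated as owning Oren Moreau's 6% interest in Silverbay Shipping BV.
By parent–child attribution (R2), Dana Moreau is treated as owning Oren Moreau's 17% interest in Crosswind Media Ltd.
Chain via Pinebrook Energy Co. → Fairlane Manufacturing Inc. (R1): 100% × 16% × 19% = 3.04% of Crosswind Media Ltd.
Chain via Silverbay Shipping BV → Highfield Partners LP (R1): 6% × 36% × 64% = 1.3824% of Crosswind Media Ltd.
Direct interest in Crosswind Media Ltd: 17%.
Aggregating (R3): 3.04% + 1.3824% + 17% = 21.4224%.

21.4224%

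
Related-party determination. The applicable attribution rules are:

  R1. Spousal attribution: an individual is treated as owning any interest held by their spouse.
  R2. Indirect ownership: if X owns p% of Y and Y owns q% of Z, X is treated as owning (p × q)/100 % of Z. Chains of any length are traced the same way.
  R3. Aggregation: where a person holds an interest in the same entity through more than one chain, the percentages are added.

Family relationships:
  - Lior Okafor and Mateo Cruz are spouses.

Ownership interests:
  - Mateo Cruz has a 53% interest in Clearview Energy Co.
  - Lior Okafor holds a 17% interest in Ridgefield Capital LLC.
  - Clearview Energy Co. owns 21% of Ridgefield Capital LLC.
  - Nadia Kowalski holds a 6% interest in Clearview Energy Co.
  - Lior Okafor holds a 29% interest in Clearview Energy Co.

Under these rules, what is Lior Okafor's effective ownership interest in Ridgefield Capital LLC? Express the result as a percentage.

By spousal attribution (R1), Lior Okafor is treated as also owning Mateo Cruz's interest in Clearview Energy Co, giving 29% + 53% = 82%.
Chain via Clearview Energy Co. (R2): 82% × 21% = 17.22% of Ridgefield Capital LLC.
Direct interest in Ridgefield Capital LLC: 17%.
Aggregating (R3): 17.22% + 17% = 34.22%.

34.22%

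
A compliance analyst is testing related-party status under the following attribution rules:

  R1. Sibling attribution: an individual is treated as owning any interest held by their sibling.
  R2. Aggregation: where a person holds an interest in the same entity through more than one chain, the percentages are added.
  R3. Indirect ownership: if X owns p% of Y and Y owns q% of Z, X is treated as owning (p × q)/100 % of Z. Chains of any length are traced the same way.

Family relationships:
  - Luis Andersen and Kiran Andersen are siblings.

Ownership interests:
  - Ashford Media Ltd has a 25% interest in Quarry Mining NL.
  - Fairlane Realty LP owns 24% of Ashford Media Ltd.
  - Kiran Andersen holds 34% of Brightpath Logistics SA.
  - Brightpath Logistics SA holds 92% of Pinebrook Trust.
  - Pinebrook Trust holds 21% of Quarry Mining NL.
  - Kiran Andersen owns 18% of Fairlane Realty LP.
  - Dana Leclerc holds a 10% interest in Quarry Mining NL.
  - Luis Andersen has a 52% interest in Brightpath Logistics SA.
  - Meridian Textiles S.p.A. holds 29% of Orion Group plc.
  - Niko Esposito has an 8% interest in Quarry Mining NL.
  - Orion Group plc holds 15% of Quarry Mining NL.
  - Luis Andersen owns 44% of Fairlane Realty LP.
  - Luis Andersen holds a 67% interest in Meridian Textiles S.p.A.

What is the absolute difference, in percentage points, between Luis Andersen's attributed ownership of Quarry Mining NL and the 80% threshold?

By sibling attribution (R1), Luis Andersen is treated as also owning Kiran Andersen's interest in Fairlane Realty LP, giving 44% + 18% = 62%.
By sibling attribution (R1), Luis Andersen is treated as also owning Kiran Andersen's interest in Brightpath Logistics SA, giving 52% + 34% = 86%.
Chain via Fairlane Realty LP → Ashford Media Ltd (R3): 62% × 24% × 25% = 3.72% of Quarry Mining NL.
Chain via Meridian Textiles S.p.A. → Orion Group plc (R3): 67% × 29% × 15% = 2.9145% of Quarry Mining NL.
Chain via Brightpath Logistics SA → Pinebrook Trust (R3): 86% × 92% × 21% = 16.6152% of Quarry Mining NL.
Aggregating (R2): 3.72% + 2.9145% + 16.6152% = 23.2497%.
23.2497% falls short of the 80% threshold by 56.7503 percentage points.

56.7503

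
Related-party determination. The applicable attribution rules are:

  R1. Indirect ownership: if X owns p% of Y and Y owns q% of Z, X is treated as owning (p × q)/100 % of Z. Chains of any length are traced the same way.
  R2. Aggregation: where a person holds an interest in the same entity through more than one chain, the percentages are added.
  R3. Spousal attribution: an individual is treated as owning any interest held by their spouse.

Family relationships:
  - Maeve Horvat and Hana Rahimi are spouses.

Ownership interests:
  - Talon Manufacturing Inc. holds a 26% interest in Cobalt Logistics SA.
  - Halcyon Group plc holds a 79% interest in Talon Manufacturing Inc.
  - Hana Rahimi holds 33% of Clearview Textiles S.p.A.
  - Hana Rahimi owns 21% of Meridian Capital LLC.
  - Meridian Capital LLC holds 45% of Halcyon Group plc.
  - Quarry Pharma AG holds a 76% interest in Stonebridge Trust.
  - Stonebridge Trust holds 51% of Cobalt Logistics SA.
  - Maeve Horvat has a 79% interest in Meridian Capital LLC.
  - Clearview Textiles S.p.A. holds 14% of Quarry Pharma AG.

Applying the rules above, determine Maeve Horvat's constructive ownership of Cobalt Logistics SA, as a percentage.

By spousal attribution (R3), Maeve Horvat is treated as also owning Hana Rahimi's interest in Meridian Capital LLC, giving 79% + 21% = 100%.
By spousal attribution (R3), Maeve Horvat is treated as owning Hana Rahimi's 33% interest in Clearview Textiles S.p.A.
Chain via Meridian Capital LLC → Halcyon Group plc → Talon Manufacturing Inc. (R1): 100% × 45% × 79% × 26% = 9.243% of Cobalt Logistics SA.
Chain via Clearview Textiles S.p.A. → Quarry Pharma AG → Stonebridge Trust (R1): 33% × 14% × 76% × 51% = 1.790712% of Cobalt Logistics SA.
Aggregating (R2): 9.243% + 1.790712% = 11.033712%.

11.033712%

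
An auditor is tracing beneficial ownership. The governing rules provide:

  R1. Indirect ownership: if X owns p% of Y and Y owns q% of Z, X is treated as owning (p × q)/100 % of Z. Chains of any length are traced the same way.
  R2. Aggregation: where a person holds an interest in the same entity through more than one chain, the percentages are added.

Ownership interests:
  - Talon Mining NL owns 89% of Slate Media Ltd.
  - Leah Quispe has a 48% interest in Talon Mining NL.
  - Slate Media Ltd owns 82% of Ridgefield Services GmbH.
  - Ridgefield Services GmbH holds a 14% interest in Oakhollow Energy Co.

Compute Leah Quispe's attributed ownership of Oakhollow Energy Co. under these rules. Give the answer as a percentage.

4.904256%

Chain via Talon Mining NL → Slate Media Ltd → Ridgefield Services GmbH (R1): 48% × 89% × 82% × 14% = 4.904256% of Oakhollow Energy Co.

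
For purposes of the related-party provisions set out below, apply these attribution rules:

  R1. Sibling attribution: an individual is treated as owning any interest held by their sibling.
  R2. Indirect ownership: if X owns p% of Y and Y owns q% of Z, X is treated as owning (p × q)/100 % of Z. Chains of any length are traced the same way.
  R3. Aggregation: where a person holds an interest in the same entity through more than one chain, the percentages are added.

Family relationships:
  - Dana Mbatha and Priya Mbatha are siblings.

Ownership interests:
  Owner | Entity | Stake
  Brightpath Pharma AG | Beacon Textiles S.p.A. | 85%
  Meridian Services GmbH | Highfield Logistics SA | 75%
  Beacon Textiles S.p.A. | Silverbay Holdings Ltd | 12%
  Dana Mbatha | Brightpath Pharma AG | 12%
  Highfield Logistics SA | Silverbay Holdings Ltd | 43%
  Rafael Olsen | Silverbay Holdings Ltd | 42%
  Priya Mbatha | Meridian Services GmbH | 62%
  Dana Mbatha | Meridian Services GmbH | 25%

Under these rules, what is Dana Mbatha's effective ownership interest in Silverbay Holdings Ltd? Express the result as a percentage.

By sibling attribution (R1), Dana Mbatha is treated as also owning Priya Mbatha's interest in Meridian Services GmbH, giving 25% + 62% = 87%.
Chain via Meridian Services GmbH → Highfield Logistics SA (R2): 87% × 75% × 43% = 28.0575% of Silverbay Holdings Ltd.
Chain via Brightpath Pharma AG → Beacon Textiles S.p.A. (R2): 12% × 85% × 12% = 1.224% of Silverbay Holdings Ltd.
Aggregating (R3): 28.0575% + 1.224% = 29.2815%.

29.2815%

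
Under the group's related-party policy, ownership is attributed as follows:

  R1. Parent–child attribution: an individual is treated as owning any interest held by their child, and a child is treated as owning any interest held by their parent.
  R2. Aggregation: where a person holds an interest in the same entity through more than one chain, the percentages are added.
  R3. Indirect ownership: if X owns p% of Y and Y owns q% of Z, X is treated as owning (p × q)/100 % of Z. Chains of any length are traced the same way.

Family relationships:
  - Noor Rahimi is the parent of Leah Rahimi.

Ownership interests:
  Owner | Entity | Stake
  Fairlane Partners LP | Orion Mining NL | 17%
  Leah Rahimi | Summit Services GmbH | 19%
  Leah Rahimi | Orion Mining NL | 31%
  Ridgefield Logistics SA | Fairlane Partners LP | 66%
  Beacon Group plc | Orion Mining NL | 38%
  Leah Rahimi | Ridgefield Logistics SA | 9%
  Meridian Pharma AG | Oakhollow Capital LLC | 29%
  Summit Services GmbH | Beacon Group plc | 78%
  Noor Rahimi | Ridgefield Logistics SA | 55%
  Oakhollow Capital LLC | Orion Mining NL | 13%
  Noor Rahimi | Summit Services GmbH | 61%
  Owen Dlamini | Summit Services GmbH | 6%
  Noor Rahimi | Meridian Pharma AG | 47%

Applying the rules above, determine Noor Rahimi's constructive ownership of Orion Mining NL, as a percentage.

63.6647%

By parent–child attribution (R1), Noor Rahimi is treated as also owning Leah Rahimi's interest in Ridgefield Logistics SA, giving 55% + 9% = 64%.
By parent–child attribution (R1), Noor Rahimi is treated as also owning Leah Rahimi's interest in Summit Services GmbH, giving 61% + 19% = 80%.
By parent–child attribution (R1), Noor Rahimi is treated as owning Leah Rahimi's 31% interest in Orion Mining NL.
Chain via Meridian Pharma AG → Oakhollow Capital LLC (R3): 47% × 29% × 13% = 1.7719% of Orion Mining NL.
Chain via Ridgefield Logistics SA → Fairlane Partners LP (R3): 64% × 66% × 17% = 7.1808% of Orion Mining NL.
Chain via Summit Services GmbH → Beacon Group plc (R3): 80% × 78% × 38% = 23.712% of Orion Mining NL.
Direct interest in Orion Mining NL: 31%.
Aggregating (R2): 1.7719% + 7.1808% + 23.712% + 31% = 63.6647%.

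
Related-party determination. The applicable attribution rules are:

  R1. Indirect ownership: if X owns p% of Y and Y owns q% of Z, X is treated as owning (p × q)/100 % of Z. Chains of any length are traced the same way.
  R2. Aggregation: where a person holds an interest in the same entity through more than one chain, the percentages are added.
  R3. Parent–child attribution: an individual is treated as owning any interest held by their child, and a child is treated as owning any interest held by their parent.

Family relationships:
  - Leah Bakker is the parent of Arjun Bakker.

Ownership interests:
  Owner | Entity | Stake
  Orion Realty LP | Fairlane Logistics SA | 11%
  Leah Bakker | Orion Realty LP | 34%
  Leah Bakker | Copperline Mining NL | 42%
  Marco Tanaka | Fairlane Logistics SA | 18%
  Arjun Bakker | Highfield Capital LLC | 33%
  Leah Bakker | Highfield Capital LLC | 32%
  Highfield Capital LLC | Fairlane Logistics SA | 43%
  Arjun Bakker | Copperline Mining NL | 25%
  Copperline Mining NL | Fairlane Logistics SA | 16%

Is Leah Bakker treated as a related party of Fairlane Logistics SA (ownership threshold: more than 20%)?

Yes

By parent–child attribution (R3), Leah Bakker is treated as also owning Arjun Bakker's interest in Copperline Mining NL, giving 42% + 25% = 67%.
By parent–child attribution (R3), Leah Bakker is treated as also owning Arjun Bakker's interest in Highfield Capital LLC, giving 32% + 33% = 65%.
Chain via Copperline Mining NL (R1): 67% × 16% = 10.72% of Fairlane Logistics SA.
Chain via Highfield Capital LLC (R1): 65% × 43% = 27.95% of Fairlane Logistics SA.
Chain via Orion Realty LP (R1): 34% × 11% = 3.74% of Fairlane Logistics SA.
Aggregating (R2): 10.72% + 27.95% + 3.74% = 42.41%.
42.41% exceeds the 20% threshold, so Leah is a related party to Fairlane Logistics SA.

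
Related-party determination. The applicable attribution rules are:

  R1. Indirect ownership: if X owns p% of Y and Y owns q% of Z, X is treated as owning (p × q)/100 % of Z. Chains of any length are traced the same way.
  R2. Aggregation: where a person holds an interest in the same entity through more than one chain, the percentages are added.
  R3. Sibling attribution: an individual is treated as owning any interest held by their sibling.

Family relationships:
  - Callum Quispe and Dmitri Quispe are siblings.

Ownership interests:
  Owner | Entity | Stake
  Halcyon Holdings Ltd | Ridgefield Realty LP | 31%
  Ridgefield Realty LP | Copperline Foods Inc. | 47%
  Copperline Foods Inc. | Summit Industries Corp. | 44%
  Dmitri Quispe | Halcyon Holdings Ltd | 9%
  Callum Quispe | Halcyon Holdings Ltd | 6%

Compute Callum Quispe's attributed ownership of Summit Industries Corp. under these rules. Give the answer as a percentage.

By sibling attribution (R3), Callum Quispe is treated as also owning Dmitri Quispe's interest in Halcyon Holdings Ltd, giving 6% + 9% = 15%.
Chain via Halcyon Holdings Ltd → Ridgefield Realty LP → Copperline Foods Inc. (R1): 15% × 31% × 47% × 44% = 0.96162% of Summit Industries Corp.

0.96162%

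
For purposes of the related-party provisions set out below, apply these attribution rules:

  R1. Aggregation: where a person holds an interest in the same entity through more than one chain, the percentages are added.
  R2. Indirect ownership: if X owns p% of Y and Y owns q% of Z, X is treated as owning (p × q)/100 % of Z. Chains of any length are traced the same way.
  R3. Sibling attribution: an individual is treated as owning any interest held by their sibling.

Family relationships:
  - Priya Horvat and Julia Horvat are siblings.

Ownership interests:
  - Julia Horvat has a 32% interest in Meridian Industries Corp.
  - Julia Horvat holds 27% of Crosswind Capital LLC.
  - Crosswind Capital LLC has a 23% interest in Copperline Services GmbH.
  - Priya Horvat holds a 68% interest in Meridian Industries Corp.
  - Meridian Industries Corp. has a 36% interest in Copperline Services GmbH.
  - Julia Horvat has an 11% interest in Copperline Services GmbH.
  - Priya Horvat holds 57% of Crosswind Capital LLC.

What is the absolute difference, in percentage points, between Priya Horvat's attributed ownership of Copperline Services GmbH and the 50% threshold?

16.32

By sibling attribution (R3), Priya Horvat is treated as also owning Julia Horvat's interest in Meridian Industries Corp, giving 68% + 32% = 100%.
By sibling attribution (R3), Priya Horvat is treated as also owning Julia Horvat's interest in Crosswind Capital LLC, giving 57% + 27% = 84%.
By sibling attribution (R3), Priya Horvat is treated as owning Julia Horvat's 11% interest in Copperline Services GmbH.
Chain via Meridian Industries Corp. (R2): 100% × 36% = 36% of Copperline Services GmbH.
Chain via Crosswind Capital LLC (R2): 84% × 23% = 19.32% of Copperline Services GmbH.
Direct interest in Copperline Services GmbH: 11%.
Aggregating (R1): 36% + 19.32% + 11% = 66.32%.
66.32% exceeds the 50% threshold by 16.32 percentage points.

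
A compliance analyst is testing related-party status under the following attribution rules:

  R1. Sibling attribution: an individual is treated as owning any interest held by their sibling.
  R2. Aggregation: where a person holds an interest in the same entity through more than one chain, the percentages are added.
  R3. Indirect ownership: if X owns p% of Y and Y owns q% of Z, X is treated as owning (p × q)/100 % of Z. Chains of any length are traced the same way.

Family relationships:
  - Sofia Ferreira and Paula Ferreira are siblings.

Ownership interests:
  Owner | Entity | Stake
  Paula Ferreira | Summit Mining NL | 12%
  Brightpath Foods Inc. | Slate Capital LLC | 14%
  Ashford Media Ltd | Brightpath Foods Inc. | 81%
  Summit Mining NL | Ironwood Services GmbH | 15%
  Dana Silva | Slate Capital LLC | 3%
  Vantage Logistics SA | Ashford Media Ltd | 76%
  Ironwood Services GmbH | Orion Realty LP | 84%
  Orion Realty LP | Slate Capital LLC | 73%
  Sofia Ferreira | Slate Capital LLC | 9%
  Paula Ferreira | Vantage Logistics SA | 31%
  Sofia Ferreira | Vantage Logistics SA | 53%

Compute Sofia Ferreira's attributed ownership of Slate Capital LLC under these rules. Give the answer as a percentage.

17.343216%

By sibling attribution (R1), Sofia Ferreira is treated as also owning Paula Ferreira's interest in Vantage Logistics SA, giving 53% + 31% = 84%.
By sibling attribution (R1), Sofia Ferreira is treated as owning Paula Ferreira's 12% interest in Summit Mining NL.
Chain via Vantage Logistics SA → Ashford Media Ltd → Brightpath Foods Inc. (R3): 84% × 76% × 81% × 14% = 7.239456% of Slate Capital LLC.
Direct interest in Slate Capital LLC: 9%.
Chain via Summit Mining NL → Ironwood Services GmbH → Orion Realty LP (R3): 12% × 15% × 84% × 73% = 1.10376% of Slate Capital LLC.
Aggregating (R2): 7.239456% + 9% + 1.10376% = 17.343216%.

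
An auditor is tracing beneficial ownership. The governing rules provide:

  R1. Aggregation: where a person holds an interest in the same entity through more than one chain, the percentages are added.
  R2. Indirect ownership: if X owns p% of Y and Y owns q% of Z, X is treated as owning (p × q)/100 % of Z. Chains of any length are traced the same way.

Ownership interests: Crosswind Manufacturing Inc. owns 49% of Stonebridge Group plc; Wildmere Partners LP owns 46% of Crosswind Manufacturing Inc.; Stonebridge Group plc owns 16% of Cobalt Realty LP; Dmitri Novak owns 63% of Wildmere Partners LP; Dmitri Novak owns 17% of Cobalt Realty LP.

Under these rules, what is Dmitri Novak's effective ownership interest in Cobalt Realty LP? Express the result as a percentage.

Chain via Wildmere Partners LP → Crosswind Manufacturing Inc. → Stonebridge Group plc (R2): 63% × 46% × 49% × 16% = 2.272032% of Cobalt Realty LP.
Direct interest in Cobalt Realty LP: 17%.
Aggregating (R1): 2.272032% + 17% = 19.272032%.

19.272032%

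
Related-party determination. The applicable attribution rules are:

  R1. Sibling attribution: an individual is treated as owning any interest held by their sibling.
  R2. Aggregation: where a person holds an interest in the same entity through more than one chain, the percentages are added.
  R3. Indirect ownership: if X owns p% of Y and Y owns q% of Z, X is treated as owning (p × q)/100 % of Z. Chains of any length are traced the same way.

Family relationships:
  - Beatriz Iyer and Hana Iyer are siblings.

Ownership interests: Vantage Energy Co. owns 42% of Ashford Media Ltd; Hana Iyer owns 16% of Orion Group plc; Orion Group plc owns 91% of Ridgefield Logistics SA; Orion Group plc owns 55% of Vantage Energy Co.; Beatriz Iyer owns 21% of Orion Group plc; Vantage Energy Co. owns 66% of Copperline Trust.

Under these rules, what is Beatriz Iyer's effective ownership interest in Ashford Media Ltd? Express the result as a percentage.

8.547%

By sibling attribution (R1), Beatriz Iyer is treated as also owning Hana Iyer's interest in Orion Group plc, giving 21% + 16% = 37%.
Chain via Orion Group plc → Vantage Energy Co. (R3): 37% × 55% × 42% = 8.547% of Ashford Media Ltd.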